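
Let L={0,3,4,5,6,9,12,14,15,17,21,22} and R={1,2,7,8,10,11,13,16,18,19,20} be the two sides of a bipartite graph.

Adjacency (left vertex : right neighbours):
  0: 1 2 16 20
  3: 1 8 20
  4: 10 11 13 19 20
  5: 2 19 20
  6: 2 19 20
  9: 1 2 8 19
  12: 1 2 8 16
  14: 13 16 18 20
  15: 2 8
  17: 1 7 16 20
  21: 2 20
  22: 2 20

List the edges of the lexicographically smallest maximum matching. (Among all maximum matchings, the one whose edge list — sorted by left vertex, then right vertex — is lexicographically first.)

|M| = 9 (so the lex-smallest maximum matching has 9 edges)
process left vertices in ascending order; for each, take the smallest-labelled available neighbour that still permits 9 edges overall, or leave it unmatched if none does
lex-smallest matching: {0-1, 3-8, 4-10, 5-2, 6-19, 12-16, 14-13, 17-7, 21-20}

Lex-smallest maximum matching: {(0,1), (3,8), (4,10), (5,2), (6,19), (12,16), (14,13), (17,7), (21,20)}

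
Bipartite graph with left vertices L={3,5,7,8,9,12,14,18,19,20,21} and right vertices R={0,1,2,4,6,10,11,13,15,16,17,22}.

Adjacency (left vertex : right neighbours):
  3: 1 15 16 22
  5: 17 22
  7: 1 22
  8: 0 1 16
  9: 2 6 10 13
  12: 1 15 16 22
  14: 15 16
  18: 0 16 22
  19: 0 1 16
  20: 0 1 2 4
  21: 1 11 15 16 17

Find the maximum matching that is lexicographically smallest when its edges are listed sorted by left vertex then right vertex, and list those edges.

Lex-smallest maximum matching: {(3,1), (5,17), (7,22), (8,0), (9,2), (12,15), (14,16), (20,4), (21,11)}

|M| = 9 (so the lex-smallest maximum matching has 9 edges)
process left vertices in ascending order; for each, take the smallest-labelled available neighbour that still permits 9 edges overall, or leave it unmatched if none does
lex-smallest matching: {3-1, 5-17, 7-22, 8-0, 9-2, 12-15, 14-16, 20-4, 21-11}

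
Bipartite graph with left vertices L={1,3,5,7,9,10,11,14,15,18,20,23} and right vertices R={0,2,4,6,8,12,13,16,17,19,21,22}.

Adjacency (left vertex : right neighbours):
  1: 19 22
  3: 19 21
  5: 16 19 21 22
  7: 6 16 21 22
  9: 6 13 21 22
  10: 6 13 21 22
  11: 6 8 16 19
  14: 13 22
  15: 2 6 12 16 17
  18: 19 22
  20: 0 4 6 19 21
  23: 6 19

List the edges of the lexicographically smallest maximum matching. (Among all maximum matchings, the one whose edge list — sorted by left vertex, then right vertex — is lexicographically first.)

|M| = 9 (so the lex-smallest maximum matching has 9 edges)
process left vertices in ascending order; for each, take the smallest-labelled available neighbour that still permits 9 edges overall, or leave it unmatched if none does
lex-smallest matching: {1-19, 3-21, 5-16, 7-6, 9-13, 10-22, 11-8, 15-2, 20-0}

Lex-smallest maximum matching: {(1,19), (3,21), (5,16), (7,6), (9,13), (10,22), (11,8), (15,2), (20,0)}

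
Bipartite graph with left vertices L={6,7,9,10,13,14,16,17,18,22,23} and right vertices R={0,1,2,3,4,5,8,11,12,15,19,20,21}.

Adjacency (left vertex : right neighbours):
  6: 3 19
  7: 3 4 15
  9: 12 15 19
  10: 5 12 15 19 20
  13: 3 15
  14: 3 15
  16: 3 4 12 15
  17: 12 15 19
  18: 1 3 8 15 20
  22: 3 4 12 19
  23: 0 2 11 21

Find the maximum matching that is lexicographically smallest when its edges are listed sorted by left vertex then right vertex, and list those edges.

|M| = 8 (so the lex-smallest maximum matching has 8 edges)
process left vertices in ascending order; for each, take the smallest-labelled available neighbour that still permits 8 edges overall, or leave it unmatched if none does
lex-smallest matching: {6-3, 7-4, 9-12, 10-5, 13-15, 17-19, 18-1, 23-0}

Lex-smallest maximum matching: {(6,3), (7,4), (9,12), (10,5), (13,15), (17,19), (18,1), (23,0)}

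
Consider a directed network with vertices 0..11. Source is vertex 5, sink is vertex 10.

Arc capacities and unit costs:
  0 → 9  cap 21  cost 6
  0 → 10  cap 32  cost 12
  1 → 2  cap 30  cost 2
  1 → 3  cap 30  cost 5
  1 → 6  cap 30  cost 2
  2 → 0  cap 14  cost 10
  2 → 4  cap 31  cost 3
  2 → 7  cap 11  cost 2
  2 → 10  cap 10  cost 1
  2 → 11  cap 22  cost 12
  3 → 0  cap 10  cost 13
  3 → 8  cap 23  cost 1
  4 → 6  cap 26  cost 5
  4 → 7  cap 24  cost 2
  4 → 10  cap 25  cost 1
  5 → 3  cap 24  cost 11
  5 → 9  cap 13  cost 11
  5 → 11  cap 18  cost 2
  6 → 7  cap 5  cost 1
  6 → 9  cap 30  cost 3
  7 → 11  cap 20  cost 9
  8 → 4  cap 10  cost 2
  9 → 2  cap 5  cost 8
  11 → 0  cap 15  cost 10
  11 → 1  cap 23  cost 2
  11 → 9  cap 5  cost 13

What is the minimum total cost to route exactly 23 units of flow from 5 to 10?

shortest-cost path #1: 5→11→1→2→10 push 10 @ unit cost 7 (adds 70)
shortest-cost path #2: 5→11→1→2→4→10 push 8 @ unit cost 10 (adds 80)
shortest-cost path #3: 5→3→8→4→10 push 5 @ unit cost 15 (adds 75)
total cost = 225

Minimum cost for 23 units: 225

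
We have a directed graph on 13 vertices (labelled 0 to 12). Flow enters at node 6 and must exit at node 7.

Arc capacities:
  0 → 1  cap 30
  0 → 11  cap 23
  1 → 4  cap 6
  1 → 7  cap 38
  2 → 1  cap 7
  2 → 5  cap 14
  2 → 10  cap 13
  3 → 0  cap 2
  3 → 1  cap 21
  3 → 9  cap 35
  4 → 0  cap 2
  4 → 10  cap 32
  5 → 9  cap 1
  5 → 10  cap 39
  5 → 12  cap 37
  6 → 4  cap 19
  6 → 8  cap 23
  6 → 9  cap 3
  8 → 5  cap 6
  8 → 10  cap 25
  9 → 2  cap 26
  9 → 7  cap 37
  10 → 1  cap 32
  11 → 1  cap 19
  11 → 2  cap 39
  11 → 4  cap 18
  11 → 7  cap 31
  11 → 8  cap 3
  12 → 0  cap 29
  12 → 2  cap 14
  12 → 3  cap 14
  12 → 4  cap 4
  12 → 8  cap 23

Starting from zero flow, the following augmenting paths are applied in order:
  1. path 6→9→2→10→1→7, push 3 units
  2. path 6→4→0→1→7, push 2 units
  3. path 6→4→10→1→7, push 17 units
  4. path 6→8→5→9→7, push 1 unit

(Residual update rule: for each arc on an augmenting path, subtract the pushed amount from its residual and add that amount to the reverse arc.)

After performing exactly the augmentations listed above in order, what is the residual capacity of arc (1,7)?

Residual capacity of (1,7): 16

after path 1 (6→9→2→10→1→7, push 3): res(1,7)=35
after path 2 (6→4→0→1→7, push 2): res(1,7)=33
after path 3 (6→4→10→1→7, push 17): res(1,7)=16
after path 4 (6→8→5→9→7, push 1): res(1,7)=16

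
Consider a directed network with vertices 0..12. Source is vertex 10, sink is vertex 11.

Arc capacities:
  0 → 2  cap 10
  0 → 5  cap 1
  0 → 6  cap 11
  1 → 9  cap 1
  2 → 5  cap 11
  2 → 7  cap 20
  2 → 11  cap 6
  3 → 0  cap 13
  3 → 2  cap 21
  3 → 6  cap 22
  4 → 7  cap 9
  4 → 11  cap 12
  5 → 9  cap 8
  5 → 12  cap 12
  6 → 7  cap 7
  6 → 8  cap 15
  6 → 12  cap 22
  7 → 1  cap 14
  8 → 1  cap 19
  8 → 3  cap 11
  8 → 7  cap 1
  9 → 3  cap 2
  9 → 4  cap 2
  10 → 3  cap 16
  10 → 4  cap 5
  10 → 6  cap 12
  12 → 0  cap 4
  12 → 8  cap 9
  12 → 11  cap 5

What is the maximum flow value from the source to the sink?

Maximum flow value: 18

augment #1: 10→4→11 bottleneck 5, total now 5
augment #2: 10→3→2→11 bottleneck 6, total now 11
augment #3: 10→6→12→11 bottleneck 5, total now 16
augment #4: 10→3→0→5→9→4→11 bottleneck 1, total now 17
augment #5: 10→3→2→5→9→4→11 bottleneck 1, total now 18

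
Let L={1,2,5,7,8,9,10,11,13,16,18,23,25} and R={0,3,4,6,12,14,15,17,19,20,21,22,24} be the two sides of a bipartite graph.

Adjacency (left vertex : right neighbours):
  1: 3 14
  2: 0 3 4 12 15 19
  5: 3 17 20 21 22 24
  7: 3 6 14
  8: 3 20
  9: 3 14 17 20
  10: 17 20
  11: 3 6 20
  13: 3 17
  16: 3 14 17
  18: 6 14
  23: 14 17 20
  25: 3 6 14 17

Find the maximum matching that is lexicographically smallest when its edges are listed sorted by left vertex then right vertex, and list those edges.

|M| = 7 (so the lex-smallest maximum matching has 7 edges)
process left vertices in ascending order; for each, take the smallest-labelled available neighbour that still permits 7 edges overall, or leave it unmatched if none does
lex-smallest matching: {1-3, 2-0, 5-21, 7-6, 8-20, 9-14, 10-17}

Lex-smallest maximum matching: {(1,3), (2,0), (5,21), (7,6), (8,20), (9,14), (10,17)}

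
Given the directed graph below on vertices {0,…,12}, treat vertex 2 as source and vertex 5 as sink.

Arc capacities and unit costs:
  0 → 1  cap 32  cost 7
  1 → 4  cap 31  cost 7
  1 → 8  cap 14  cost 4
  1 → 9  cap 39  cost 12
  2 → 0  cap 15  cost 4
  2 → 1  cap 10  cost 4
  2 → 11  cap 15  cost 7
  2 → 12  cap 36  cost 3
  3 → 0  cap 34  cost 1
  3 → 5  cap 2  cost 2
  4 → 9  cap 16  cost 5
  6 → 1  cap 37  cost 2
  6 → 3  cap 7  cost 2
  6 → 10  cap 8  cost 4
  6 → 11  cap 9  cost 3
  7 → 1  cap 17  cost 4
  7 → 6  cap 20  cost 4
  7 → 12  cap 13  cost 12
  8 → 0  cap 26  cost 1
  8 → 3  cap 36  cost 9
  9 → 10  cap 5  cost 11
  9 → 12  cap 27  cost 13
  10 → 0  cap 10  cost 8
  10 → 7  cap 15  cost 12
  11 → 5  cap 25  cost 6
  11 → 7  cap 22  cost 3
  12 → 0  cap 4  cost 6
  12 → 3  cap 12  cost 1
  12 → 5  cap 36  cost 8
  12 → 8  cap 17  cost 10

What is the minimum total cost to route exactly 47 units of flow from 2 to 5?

Minimum cost for 47 units: 529

shortest-cost path #1: 2→12→3→5 push 2 @ unit cost 6 (adds 12)
shortest-cost path #2: 2→12→5 push 34 @ unit cost 11 (adds 374)
shortest-cost path #3: 2→11→5 push 11 @ unit cost 13 (adds 143)
total cost = 529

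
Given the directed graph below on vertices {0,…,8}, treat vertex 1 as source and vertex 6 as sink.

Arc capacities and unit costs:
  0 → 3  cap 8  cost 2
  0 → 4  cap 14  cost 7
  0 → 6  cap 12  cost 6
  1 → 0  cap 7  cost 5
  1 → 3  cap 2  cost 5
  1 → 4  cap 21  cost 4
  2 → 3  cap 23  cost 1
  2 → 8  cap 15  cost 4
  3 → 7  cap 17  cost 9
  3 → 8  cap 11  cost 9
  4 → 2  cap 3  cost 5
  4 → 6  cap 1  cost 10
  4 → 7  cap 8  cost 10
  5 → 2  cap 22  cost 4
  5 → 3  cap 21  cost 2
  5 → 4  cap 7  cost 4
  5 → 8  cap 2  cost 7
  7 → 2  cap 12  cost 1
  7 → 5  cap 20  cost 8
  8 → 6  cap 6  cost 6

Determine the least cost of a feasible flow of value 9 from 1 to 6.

Minimum cost for 9 units: 110

shortest-cost path #1: 1→0→6 push 7 @ unit cost 11 (adds 77)
shortest-cost path #2: 1→4→6 push 1 @ unit cost 14 (adds 14)
shortest-cost path #3: 1→4→2→8→6 push 1 @ unit cost 19 (adds 19)
total cost = 110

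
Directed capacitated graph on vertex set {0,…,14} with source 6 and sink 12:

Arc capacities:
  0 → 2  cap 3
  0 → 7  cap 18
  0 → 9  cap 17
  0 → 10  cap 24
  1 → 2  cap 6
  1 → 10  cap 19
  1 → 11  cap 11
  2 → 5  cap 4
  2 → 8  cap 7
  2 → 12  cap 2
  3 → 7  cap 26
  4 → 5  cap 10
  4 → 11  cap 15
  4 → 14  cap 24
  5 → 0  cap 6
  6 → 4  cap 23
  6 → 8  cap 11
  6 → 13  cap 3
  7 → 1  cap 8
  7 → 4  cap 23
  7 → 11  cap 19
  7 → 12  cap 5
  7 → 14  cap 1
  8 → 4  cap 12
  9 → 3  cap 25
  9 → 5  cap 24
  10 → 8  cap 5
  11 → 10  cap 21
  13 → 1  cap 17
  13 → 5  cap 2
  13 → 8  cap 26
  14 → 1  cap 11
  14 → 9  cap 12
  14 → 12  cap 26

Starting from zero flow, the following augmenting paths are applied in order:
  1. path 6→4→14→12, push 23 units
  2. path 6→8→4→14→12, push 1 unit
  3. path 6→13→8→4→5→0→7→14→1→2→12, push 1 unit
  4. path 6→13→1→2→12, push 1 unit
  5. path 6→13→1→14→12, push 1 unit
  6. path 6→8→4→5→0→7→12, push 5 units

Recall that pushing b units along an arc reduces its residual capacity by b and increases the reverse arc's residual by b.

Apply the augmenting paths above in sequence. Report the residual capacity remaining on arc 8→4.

after path 1 (6→4→14→12, push 23): res(8,4)=12
after path 2 (6→8→4→14→12, push 1): res(8,4)=11
after path 3 (6→13→8→4→5→0→7→14→1→2→12, push 1): res(8,4)=10
after path 4 (6→13→1→2→12, push 1): res(8,4)=10
after path 5 (6→13→1→14→12, push 1): res(8,4)=10
after path 6 (6→8→4→5→0→7→12, push 5): res(8,4)=5

Residual capacity of (8,4): 5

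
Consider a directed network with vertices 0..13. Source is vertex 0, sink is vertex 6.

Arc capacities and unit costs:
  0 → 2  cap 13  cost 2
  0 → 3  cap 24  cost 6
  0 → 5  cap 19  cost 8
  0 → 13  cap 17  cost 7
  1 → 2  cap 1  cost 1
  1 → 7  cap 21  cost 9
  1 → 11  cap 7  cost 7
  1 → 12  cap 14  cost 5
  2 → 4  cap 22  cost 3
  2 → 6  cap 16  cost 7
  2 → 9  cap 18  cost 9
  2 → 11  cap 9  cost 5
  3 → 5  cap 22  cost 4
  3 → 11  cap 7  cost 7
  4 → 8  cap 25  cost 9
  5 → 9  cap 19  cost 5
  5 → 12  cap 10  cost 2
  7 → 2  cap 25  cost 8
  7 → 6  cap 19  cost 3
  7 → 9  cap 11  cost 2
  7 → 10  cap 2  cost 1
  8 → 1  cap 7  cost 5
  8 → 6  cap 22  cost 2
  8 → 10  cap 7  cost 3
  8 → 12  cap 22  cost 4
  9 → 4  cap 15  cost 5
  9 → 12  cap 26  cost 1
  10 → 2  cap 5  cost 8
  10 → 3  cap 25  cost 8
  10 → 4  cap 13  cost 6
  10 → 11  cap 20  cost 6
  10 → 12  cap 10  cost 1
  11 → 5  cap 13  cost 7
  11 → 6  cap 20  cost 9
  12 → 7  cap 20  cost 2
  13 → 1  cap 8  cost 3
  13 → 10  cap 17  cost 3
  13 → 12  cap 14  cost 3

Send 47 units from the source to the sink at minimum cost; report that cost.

shortest-cost path #1: 0→2→6 push 13 @ unit cost 9 (adds 117)
shortest-cost path #2: 0→5→12→7→6 push 10 @ unit cost 15 (adds 150)
shortest-cost path #3: 0→13→12→7→6 push 9 @ unit cost 15 (adds 135)
shortest-cost path #4: 0→13→1→2→6 push 1 @ unit cost 18 (adds 18)
shortest-cost path #5: 0→3→11→6 push 7 @ unit cost 22 (adds 154)
shortest-cost path #6: 0→13→10→11→6 push 7 @ unit cost 25 (adds 175)
total cost = 749

Minimum cost for 47 units: 749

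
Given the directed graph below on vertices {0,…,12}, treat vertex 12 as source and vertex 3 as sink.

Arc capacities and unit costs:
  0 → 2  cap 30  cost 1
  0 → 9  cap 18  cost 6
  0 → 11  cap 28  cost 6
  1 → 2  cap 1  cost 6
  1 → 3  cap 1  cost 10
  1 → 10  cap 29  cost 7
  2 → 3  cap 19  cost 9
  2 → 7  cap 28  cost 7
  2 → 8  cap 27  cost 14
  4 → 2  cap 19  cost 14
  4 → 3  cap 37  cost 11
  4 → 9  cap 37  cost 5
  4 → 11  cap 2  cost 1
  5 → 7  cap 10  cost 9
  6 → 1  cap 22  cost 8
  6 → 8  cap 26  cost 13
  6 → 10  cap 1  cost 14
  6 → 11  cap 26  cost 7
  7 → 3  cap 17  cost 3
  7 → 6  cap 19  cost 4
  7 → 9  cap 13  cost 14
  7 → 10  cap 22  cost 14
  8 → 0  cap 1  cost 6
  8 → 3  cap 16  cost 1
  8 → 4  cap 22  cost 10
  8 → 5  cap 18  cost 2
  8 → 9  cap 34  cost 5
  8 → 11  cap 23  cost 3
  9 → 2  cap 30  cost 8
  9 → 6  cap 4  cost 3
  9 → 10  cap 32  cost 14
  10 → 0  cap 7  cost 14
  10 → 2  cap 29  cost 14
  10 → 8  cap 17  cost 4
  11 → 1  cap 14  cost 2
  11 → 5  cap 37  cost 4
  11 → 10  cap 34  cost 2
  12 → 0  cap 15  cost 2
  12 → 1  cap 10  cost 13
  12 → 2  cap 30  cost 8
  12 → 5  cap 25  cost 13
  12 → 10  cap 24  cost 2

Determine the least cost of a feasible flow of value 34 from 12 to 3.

Minimum cost for 34 units: 343

shortest-cost path #1: 12→10→8→3 push 16 @ unit cost 7 (adds 112)
shortest-cost path #2: 12→0→2→3 push 15 @ unit cost 12 (adds 180)
shortest-cost path #3: 12→2→3 push 3 @ unit cost 17 (adds 51)
total cost = 343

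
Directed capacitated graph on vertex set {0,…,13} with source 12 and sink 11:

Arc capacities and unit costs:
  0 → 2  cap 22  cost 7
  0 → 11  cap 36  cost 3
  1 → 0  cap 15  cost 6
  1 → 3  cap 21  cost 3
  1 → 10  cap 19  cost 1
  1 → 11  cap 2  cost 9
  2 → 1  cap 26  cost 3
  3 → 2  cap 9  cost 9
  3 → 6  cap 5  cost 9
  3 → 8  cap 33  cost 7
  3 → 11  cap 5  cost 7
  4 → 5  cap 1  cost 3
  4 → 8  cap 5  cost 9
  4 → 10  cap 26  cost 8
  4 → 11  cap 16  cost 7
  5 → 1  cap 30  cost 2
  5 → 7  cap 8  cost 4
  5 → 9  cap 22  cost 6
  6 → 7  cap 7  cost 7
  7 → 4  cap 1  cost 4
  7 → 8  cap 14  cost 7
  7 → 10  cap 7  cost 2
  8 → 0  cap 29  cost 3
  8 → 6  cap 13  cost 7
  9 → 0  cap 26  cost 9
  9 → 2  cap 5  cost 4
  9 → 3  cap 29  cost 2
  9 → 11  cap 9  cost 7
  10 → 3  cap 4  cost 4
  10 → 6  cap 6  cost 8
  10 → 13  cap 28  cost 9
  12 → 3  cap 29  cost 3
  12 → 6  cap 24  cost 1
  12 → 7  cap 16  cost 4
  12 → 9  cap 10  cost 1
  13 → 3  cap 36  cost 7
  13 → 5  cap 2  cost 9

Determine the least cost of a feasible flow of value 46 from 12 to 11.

Minimum cost for 46 units: 644

shortest-cost path #1: 12→9→11 push 9 @ unit cost 8 (adds 72)
shortest-cost path #2: 12→3→11 push 5 @ unit cost 10 (adds 50)
shortest-cost path #3: 12→9→0→11 push 1 @ unit cost 13 (adds 13)
shortest-cost path #4: 12→7→4→11 push 1 @ unit cost 15 (adds 15)
shortest-cost path #5: 12→3→8→0→11 push 24 @ unit cost 16 (adds 384)
shortest-cost path #6: 12→7→8→0→11 push 5 @ unit cost 17 (adds 85)
shortest-cost path #7: 12→7→8→3→2→1→11 push 1 @ unit cost 25 (adds 25)
total cost = 644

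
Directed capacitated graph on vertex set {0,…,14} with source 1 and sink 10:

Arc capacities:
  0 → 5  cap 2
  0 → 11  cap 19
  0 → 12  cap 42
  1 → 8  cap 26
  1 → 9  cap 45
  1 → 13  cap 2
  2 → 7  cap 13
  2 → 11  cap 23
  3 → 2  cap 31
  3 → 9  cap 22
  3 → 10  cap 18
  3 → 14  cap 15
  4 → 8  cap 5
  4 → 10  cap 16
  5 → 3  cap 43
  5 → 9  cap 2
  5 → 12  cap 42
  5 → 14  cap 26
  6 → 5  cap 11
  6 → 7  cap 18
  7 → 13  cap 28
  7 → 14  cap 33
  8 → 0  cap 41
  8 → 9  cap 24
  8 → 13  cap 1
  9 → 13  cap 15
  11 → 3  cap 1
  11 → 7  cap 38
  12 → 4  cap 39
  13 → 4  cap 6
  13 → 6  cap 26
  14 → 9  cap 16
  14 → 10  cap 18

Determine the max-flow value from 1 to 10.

augment #1: 1→13→4→10 bottleneck 2, total now 2
augment #2: 1→8→13→4→10 bottleneck 1, total now 3
augment #3: 1→9→13→4→10 bottleneck 3, total now 6
augment #4: 1→8→0→5→3→10 bottleneck 2, total now 8
augment #5: 1→8→0→11→3→10 bottleneck 1, total now 9
augment #6: 1→8→0→12→4→10 bottleneck 10, total now 19
augment #7: 1→8→0→11→7→14→10 bottleneck 12, total now 31
augment #8: 1→9→13→6→5→3→10 bottleneck 11, total now 42
augment #9: 1→9→13→6→7→14→10 bottleneck 1, total now 43

Maximum flow value: 43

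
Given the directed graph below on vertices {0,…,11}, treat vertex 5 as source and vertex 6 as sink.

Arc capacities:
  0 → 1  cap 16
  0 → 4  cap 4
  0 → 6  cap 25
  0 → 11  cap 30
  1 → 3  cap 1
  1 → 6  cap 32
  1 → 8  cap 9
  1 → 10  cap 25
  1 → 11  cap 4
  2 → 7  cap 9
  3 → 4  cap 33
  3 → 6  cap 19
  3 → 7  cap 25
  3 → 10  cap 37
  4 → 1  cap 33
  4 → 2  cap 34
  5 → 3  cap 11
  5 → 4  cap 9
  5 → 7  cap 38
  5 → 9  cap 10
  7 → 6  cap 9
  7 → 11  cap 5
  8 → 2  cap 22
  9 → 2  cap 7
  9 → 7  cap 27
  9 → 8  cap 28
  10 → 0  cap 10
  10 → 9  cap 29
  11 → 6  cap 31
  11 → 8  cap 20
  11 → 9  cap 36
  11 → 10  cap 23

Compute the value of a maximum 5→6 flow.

augment #1: 5→3→6 bottleneck 11, total now 11
augment #2: 5→7→6 bottleneck 9, total now 20
augment #3: 5→4→1→6 bottleneck 9, total now 29
augment #4: 5→7→11→6 bottleneck 5, total now 34

Maximum flow value: 34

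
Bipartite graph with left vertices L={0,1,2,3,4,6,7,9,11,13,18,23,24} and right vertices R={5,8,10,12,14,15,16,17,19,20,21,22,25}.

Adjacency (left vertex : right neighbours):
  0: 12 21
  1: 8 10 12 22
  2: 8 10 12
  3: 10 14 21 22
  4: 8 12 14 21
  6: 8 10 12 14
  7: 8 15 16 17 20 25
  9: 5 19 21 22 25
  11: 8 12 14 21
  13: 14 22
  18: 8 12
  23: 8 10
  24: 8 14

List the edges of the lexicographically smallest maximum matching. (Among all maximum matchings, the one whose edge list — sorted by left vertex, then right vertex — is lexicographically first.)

|M| = 8 (so the lex-smallest maximum matching has 8 edges)
process left vertices in ascending order; for each, take the smallest-labelled available neighbour that still permits 8 edges overall, or leave it unmatched if none does
lex-smallest matching: {0-12, 1-8, 2-10, 3-14, 4-21, 7-15, 9-5, 13-22}

Lex-smallest maximum matching: {(0,12), (1,8), (2,10), (3,14), (4,21), (7,15), (9,5), (13,22)}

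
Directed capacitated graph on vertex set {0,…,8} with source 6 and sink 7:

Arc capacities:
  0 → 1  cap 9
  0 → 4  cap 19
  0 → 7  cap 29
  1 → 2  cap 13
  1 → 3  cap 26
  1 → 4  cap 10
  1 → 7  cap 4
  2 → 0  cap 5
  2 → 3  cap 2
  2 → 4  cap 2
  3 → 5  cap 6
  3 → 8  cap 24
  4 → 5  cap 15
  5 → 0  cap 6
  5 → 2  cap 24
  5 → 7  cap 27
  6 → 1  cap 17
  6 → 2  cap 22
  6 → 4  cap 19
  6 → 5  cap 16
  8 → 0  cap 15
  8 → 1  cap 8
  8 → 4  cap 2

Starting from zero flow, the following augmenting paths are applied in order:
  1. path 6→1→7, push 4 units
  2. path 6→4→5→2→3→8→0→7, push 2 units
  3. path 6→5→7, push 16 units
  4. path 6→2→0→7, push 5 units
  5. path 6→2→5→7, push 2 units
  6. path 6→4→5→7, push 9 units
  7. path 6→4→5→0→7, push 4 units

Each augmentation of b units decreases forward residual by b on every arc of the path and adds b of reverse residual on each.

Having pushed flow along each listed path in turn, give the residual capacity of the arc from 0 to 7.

Residual capacity of (0,7): 18

after path 1 (6→1→7, push 4): res(0,7)=29
after path 2 (6→4→5→2→3→8→0→7, push 2): res(0,7)=27
after path 3 (6→5→7, push 16): res(0,7)=27
after path 4 (6→2→0→7, push 5): res(0,7)=22
after path 5 (6→2→5→7, push 2): res(0,7)=22
after path 6 (6→4→5→7, push 9): res(0,7)=22
after path 7 (6→4→5→0→7, push 4): res(0,7)=18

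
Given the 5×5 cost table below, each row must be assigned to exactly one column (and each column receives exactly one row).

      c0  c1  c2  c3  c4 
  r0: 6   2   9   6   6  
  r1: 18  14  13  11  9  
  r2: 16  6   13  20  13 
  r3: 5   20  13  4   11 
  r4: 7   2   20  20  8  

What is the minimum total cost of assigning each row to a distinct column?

optimal assignment: row0→col0 (cost 6), row1→col4 (cost 9), row2→col2 (cost 13), row3→col3 (cost 4), row4→col1 (cost 2)
total = 6 + 9 + 13 + 4 + 2 = 34

Minimum assignment cost: 34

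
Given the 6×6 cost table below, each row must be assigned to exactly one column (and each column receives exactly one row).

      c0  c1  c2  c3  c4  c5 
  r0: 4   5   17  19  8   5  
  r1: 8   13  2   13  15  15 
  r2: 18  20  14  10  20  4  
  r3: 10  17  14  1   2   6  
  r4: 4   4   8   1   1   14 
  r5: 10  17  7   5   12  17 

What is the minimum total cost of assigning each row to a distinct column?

optimal assignment: row0→col0 (cost 4), row1→col2 (cost 2), row2→col5 (cost 4), row3→col4 (cost 2), row4→col1 (cost 4), row5→col3 (cost 5)
total = 4 + 2 + 4 + 2 + 4 + 5 = 21

Minimum assignment cost: 21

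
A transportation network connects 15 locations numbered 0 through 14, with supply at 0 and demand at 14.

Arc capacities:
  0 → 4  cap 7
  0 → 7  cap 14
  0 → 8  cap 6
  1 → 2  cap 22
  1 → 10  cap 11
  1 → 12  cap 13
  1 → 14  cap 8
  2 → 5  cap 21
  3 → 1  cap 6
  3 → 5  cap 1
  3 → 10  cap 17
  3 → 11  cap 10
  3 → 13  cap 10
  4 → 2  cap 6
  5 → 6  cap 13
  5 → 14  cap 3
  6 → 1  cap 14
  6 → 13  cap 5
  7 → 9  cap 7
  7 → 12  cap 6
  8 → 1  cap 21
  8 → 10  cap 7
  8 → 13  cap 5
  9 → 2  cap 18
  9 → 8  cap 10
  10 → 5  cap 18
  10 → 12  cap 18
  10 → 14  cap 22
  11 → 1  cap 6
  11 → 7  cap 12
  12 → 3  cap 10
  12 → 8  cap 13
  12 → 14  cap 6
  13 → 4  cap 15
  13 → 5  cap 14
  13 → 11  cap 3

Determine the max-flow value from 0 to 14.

augment #1: 0→7→12→14 bottleneck 6, total now 6
augment #2: 0→8→1→14 bottleneck 6, total now 12
augment #3: 0→4→2→5→14 bottleneck 3, total now 15
augment #4: 0→7→9→8→1→14 bottleneck 2, total now 17
augment #5: 0→7→9→8→10→14 bottleneck 5, total now 22
augment #6: 0→4→2→5→6→1→10→14 bottleneck 3, total now 25

Maximum flow value: 25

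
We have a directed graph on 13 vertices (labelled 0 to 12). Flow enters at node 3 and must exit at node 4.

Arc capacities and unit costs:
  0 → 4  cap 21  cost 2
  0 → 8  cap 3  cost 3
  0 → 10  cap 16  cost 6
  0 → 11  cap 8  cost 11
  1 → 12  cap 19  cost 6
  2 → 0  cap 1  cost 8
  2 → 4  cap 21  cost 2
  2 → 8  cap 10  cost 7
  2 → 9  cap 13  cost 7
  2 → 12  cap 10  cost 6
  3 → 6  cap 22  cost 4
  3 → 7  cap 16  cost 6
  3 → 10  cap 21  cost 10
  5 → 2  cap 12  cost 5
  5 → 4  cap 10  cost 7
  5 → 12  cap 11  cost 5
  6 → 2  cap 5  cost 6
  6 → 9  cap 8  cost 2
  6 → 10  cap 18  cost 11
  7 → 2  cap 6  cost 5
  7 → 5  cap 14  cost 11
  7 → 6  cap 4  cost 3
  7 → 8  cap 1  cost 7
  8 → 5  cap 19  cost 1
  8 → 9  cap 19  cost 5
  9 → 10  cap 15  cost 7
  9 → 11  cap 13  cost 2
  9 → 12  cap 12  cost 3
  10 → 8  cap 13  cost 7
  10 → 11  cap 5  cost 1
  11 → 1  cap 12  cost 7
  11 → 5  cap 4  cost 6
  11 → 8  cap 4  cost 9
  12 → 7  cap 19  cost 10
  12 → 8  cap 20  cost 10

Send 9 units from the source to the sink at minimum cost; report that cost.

Minimum cost for 9 units: 112

shortest-cost path #1: 3→6→2→4 push 5 @ unit cost 12 (adds 60)
shortest-cost path #2: 3→7→2→4 push 4 @ unit cost 13 (adds 52)
total cost = 112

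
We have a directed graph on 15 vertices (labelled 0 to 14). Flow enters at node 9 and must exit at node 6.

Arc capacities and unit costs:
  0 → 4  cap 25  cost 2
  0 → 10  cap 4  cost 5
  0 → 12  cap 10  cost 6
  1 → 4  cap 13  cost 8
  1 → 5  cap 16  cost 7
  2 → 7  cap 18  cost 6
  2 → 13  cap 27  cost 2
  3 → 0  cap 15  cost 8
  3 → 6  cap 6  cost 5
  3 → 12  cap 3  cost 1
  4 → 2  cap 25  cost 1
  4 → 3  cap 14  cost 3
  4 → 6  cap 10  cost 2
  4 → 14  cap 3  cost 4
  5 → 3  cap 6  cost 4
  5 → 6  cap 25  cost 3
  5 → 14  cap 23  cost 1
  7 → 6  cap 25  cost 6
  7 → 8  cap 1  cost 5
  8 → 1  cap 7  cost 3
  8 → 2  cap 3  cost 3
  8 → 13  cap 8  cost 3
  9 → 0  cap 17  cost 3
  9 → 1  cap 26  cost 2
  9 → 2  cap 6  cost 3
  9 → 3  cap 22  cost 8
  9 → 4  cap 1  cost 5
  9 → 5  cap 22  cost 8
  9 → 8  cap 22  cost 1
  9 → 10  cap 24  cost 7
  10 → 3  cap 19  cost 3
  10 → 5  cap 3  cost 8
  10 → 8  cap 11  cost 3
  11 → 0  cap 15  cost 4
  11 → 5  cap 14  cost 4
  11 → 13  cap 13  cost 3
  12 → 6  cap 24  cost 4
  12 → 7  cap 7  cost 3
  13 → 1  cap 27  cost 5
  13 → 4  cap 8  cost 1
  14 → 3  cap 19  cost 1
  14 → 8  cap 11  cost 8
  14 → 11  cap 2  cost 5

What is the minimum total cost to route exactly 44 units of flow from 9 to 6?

shortest-cost path #1: 9→4→6 push 1 @ unit cost 7 (adds 7)
shortest-cost path #2: 9→0→4→6 push 9 @ unit cost 7 (adds 63)
shortest-cost path #3: 9→5→6 push 22 @ unit cost 11 (adds 242)
shortest-cost path #4: 9→1→5→6 push 3 @ unit cost 12 (adds 36)
shortest-cost path #5: 9→3→6 push 6 @ unit cost 13 (adds 78)
shortest-cost path #6: 9→0→12→6 push 3 @ unit cost 13 (adds 39)
total cost = 465

Minimum cost for 44 units: 465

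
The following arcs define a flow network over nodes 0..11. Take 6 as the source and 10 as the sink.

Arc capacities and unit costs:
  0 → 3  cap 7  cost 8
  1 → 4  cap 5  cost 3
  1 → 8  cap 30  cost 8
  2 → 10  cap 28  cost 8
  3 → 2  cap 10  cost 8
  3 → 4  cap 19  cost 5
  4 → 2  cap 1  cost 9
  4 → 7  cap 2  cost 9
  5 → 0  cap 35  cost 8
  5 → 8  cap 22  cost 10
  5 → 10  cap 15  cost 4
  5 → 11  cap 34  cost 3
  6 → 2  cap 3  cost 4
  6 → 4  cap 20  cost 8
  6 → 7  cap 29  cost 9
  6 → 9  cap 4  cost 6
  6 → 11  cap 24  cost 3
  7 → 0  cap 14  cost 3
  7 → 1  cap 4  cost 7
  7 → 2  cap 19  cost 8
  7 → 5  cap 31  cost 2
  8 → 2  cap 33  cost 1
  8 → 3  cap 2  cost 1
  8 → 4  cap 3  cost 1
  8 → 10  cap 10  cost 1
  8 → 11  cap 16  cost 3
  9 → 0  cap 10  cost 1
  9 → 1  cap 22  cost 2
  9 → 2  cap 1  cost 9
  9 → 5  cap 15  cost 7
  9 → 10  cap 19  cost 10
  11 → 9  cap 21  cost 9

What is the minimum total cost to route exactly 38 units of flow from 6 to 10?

shortest-cost path #1: 6→2→10 push 3 @ unit cost 12 (adds 36)
shortest-cost path #2: 6→7→5→10 push 15 @ unit cost 15 (adds 225)
shortest-cost path #3: 6→9→10 push 4 @ unit cost 16 (adds 64)
shortest-cost path #4: 6→7→5→8→10 push 10 @ unit cost 22 (adds 220)
shortest-cost path #5: 6→11→9→10 push 6 @ unit cost 22 (adds 132)
total cost = 677

Minimum cost for 38 units: 677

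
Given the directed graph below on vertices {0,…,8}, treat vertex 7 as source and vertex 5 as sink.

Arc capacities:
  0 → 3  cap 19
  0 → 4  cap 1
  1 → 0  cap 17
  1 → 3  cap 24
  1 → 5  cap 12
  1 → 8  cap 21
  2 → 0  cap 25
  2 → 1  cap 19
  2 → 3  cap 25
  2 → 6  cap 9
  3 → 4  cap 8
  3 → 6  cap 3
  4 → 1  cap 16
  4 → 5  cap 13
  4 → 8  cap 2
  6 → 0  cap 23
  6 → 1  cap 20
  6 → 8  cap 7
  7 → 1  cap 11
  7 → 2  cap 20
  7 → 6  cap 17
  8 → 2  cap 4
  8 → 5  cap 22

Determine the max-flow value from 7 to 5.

augment #1: 7→1→5 bottleneck 11, total now 11
augment #2: 7→2→1→5 bottleneck 1, total now 12
augment #3: 7→6→8→5 bottleneck 7, total now 19
augment #4: 7→2→0→4→5 bottleneck 1, total now 20
augment #5: 7→2→1→8→5 bottleneck 15, total now 35
augment #6: 7→2→3→4→5 bottleneck 3, total now 38
augment #7: 7→6→0→3→4→5 bottleneck 5, total now 43

Maximum flow value: 43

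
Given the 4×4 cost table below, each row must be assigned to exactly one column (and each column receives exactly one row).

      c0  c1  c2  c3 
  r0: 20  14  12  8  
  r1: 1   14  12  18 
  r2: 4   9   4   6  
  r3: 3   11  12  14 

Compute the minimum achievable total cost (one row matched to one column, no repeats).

Minimum assignment cost: 24

optimal assignment: row0→col3 (cost 8), row1→col0 (cost 1), row2→col2 (cost 4), row3→col1 (cost 11)
total = 8 + 1 + 4 + 11 = 24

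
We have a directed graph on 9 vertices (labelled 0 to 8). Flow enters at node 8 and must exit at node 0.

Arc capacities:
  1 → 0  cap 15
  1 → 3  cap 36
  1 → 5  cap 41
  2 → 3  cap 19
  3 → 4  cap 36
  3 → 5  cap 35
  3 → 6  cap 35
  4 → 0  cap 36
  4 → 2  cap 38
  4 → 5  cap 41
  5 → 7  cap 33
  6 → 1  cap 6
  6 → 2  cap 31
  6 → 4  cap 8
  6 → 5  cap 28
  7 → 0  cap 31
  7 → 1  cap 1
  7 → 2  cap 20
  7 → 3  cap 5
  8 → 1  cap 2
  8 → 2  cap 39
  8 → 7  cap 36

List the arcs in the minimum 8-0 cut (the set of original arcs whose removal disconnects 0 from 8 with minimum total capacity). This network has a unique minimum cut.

Min-cut arcs: {(2,3), (8,1), (8,7)} (total capacity 57)

augment #1: 8→1→0 push 2
augment #2: 8→7→0 push 31
augment #3: 8→7→1→0 push 1
augment #4: 8→2→3→4→0 push 19
augment #5: 8→7→3→4→0 push 4
max flow = 57; residual-reachable set from 8 gives S-side
cut edges (S→T): {(2,3), (8,1), (8,7)} total cap 57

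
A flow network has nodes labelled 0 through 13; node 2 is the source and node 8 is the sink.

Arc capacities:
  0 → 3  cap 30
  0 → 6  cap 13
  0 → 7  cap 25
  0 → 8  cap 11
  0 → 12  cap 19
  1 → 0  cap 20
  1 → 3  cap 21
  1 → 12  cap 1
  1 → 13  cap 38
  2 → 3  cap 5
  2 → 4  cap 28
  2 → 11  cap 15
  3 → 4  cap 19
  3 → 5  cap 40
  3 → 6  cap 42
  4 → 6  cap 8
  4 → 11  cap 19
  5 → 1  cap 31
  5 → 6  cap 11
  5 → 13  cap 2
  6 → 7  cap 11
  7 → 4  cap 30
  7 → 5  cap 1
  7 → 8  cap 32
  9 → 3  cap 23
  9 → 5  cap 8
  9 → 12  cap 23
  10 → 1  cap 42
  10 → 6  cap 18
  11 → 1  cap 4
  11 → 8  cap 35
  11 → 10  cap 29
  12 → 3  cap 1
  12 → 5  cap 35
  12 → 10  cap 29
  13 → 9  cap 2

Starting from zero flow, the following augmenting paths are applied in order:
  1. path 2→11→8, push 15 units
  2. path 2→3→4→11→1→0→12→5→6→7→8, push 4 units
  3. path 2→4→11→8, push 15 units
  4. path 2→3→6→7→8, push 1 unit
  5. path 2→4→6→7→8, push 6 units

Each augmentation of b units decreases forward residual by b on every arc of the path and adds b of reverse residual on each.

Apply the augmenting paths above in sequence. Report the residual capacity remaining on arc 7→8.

Residual capacity of (7,8): 21

after path 1 (2→11→8, push 15): res(7,8)=32
after path 2 (2→3→4→11→1→0→12→5→6→7→8, push 4): res(7,8)=28
after path 3 (2→4→11→8, push 15): res(7,8)=28
after path 4 (2→3→6→7→8, push 1): res(7,8)=27
after path 5 (2→4→6→7→8, push 6): res(7,8)=21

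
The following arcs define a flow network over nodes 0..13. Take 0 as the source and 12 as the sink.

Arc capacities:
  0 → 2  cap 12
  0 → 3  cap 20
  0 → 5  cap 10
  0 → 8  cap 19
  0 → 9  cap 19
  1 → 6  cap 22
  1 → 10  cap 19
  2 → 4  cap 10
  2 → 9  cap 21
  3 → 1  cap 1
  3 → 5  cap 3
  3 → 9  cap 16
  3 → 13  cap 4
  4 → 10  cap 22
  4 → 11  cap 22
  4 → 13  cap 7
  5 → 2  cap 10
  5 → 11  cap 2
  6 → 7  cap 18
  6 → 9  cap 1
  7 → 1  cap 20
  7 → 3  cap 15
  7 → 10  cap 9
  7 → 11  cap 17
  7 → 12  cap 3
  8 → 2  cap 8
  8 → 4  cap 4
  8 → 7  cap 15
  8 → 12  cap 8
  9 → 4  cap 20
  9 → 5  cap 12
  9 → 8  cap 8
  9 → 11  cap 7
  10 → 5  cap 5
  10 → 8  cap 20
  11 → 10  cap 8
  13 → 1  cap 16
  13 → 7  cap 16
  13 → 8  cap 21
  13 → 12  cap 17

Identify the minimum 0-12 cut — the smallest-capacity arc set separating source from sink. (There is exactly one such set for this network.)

Min-cut arcs: {(3,13), (4,13), (7,12), (8,12)} (total capacity 22)

augment #1: 0→8→12 push 8
augment #2: 0→3→13→12 push 4
augment #3: 0→8→7→12 push 3
augment #4: 0→2→4→13→12 push 7
max flow = 22; residual-reachable set from 0 gives S-side
cut edges (S→T): {(3,13), (4,13), (7,12), (8,12)} total cap 22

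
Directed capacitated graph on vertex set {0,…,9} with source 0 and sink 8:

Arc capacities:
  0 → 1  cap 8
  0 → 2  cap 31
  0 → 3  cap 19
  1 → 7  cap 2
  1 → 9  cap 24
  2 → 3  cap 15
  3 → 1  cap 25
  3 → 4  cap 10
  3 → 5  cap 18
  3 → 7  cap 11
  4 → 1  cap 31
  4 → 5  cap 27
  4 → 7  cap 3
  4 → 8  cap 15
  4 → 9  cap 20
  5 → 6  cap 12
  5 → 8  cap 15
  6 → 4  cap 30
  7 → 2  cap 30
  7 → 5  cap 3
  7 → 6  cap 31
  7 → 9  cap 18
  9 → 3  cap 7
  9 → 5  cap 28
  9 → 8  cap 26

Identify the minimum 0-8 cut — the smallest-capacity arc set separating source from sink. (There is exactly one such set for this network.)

Min-cut arcs: {(0,1), (0,3), (2,3)} (total capacity 42)

augment #1: 0→1→9→8 push 8
augment #2: 0→3→4→8 push 10
augment #3: 0→3→5→8 push 9
augment #4: 0→2→3→5→8 push 6
augment #5: 0→2→3→1→9→8 push 9
max flow = 42; residual-reachable set from 0 gives S-side
cut edges (S→T): {(0,1), (0,3), (2,3)} total cap 42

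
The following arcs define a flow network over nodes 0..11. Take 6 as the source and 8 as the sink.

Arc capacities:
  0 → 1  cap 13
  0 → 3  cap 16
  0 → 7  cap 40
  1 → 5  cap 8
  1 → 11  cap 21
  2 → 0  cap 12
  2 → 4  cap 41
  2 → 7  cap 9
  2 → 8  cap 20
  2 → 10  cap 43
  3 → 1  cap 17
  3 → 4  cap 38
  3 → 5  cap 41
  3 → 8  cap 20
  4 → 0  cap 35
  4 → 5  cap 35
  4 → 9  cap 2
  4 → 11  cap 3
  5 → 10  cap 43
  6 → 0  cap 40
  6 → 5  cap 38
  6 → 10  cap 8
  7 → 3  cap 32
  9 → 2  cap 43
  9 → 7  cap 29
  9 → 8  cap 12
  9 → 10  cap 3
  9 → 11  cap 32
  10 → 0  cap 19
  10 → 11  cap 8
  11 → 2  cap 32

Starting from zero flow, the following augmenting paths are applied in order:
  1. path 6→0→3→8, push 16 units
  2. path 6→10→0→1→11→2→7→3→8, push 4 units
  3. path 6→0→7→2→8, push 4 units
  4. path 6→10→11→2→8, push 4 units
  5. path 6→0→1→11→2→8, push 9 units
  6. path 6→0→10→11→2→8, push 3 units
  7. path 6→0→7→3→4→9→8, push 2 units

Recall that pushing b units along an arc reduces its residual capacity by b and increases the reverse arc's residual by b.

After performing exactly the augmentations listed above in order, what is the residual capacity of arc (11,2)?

Residual capacity of (11,2): 12

after path 1 (6→0→3→8, push 16): res(11,2)=32
after path 2 (6→10→0→1→11→2→7→3→8, push 4): res(11,2)=28
after path 3 (6→0→7→2→8, push 4): res(11,2)=28
after path 4 (6→10→11→2→8, push 4): res(11,2)=24
after path 5 (6→0→1→11→2→8, push 9): res(11,2)=15
after path 6 (6→0→10→11→2→8, push 3): res(11,2)=12
after path 7 (6→0→7→3→4→9→8, push 2): res(11,2)=12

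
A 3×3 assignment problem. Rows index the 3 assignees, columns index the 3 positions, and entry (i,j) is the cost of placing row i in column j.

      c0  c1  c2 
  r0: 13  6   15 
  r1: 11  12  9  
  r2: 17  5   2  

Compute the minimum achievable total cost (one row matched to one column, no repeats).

optimal assignment: row0→col1 (cost 6), row1→col0 (cost 11), row2→col2 (cost 2)
total = 6 + 11 + 2 = 19

Minimum assignment cost: 19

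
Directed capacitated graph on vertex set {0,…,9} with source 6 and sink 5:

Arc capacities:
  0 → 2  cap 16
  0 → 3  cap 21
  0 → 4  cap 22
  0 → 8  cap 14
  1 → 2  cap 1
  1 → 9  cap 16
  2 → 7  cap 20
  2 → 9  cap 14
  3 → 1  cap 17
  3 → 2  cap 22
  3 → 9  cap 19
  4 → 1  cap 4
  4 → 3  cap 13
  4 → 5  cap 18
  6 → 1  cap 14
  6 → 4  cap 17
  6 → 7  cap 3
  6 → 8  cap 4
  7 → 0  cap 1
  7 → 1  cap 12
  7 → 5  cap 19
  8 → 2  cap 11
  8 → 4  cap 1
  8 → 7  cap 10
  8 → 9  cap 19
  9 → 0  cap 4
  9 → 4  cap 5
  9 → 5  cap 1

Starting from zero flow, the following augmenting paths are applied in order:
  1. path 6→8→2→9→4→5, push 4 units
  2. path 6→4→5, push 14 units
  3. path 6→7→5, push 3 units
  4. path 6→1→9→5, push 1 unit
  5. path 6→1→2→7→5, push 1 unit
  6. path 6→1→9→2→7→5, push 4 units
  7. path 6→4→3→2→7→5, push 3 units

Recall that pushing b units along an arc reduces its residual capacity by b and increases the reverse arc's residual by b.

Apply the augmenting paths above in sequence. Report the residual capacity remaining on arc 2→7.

Residual capacity of (2,7): 12

after path 1 (6→8→2→9→4→5, push 4): res(2,7)=20
after path 2 (6→4→5, push 14): res(2,7)=20
after path 3 (6→7→5, push 3): res(2,7)=20
after path 4 (6→1→9→5, push 1): res(2,7)=20
after path 5 (6→1→2→7→5, push 1): res(2,7)=19
after path 6 (6→1→9→2→7→5, push 4): res(2,7)=15
after path 7 (6→4→3→2→7→5, push 3): res(2,7)=12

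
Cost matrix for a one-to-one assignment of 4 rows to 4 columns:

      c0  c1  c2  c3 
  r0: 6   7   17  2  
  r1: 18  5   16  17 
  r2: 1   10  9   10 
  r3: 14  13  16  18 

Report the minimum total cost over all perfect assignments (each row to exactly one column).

Minimum assignment cost: 24

optimal assignment: row0→col3 (cost 2), row1→col1 (cost 5), row2→col0 (cost 1), row3→col2 (cost 16)
total = 2 + 5 + 1 + 16 = 24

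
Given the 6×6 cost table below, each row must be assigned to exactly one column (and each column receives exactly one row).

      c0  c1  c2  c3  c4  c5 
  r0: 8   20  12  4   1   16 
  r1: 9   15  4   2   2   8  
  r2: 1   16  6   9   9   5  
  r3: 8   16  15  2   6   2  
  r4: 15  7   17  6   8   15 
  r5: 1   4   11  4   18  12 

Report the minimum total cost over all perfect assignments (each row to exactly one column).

Minimum assignment cost: 18

optimal assignment: row0→col4 (cost 1), row1→col2 (cost 4), row2→col0 (cost 1), row3→col5 (cost 2), row4→col3 (cost 6), row5→col1 (cost 4)
total = 1 + 4 + 1 + 2 + 6 + 4 = 18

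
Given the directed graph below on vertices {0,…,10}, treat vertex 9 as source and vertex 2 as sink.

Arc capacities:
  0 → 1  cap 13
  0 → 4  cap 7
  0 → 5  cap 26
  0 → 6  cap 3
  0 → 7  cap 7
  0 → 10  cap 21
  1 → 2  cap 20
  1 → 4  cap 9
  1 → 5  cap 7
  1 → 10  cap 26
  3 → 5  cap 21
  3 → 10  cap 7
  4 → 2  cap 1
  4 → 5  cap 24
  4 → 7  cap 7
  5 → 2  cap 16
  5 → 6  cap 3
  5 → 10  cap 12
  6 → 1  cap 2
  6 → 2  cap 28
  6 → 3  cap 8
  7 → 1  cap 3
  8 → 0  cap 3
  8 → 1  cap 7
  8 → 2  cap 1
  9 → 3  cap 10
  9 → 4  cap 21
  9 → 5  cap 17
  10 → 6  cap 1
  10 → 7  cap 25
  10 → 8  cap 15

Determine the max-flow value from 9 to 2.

augment #1: 9→4→2 bottleneck 1, total now 1
augment #2: 9→5→2 bottleneck 16, total now 17
augment #3: 9→5→6→2 bottleneck 1, total now 18
augment #4: 9→3→5→6→2 bottleneck 2, total now 20
augment #5: 9→3→10→6→2 bottleneck 1, total now 21
augment #6: 9→3→10→8→2 bottleneck 1, total now 22
augment #7: 9→4→7→1→2 bottleneck 3, total now 25
augment #8: 9→3→10→8→1→2 bottleneck 5, total now 30
augment #9: 9→3→5→10→8→1→2 bottleneck 1, total now 31
augment #10: 9→4→5→10→8→1→2 bottleneck 1, total now 32
augment #11: 9→4→5→10→8→0→1→2 bottleneck 3, total now 35

Maximum flow value: 35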